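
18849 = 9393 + 9456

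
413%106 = 95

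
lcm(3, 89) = 267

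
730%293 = 144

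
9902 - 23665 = -13763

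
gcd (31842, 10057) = 1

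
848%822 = 26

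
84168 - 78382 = 5786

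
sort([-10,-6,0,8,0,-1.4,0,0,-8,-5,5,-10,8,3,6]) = [-10,-10,-8,-6,-5,-1.4,0,0,0,0,3,5,6,8,8]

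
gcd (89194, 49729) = 1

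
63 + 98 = 161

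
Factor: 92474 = 2^1 * 46237^1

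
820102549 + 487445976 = 1307548525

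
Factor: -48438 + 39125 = -1*67^1*139^1 = -9313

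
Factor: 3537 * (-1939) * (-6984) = 2^3 * 3^5 * 7^1 * 97^1 * 131^1 * 277^1 = 47897969112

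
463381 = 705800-242419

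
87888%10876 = 880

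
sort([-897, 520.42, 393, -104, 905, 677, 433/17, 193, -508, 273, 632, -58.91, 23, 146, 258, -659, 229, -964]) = [-964, -897, -659, -508, -104, -58.91, 23, 433/17, 146, 193, 229, 258, 273, 393, 520.42, 632, 677, 905]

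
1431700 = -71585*(-20)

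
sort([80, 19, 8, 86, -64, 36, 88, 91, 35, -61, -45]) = [-64, -61, -45, 8, 19, 35, 36, 80, 86, 88, 91]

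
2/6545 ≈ 0.000306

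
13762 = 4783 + 8979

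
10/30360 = 1/3036 ≈ 0.000329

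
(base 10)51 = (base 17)30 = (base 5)201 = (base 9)56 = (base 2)110011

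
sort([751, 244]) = [244, 751]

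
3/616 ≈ 0.00487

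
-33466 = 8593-42059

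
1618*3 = 4854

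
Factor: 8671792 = 2^4*541987^1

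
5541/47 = 117+42/47 ≈ 117.89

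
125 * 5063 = 632875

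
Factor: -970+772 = -1*2^1*3^2*11^1 = -198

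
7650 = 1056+6594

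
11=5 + 6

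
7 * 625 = 4375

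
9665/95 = 101 + 14/19 ≈ 101.74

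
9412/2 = 4706 = 4706.00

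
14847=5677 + 9170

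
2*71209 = 142418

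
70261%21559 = 5584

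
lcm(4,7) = 28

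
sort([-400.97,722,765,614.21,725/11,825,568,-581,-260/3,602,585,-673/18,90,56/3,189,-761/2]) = [-581,-400.97,-761/2,-260/3,-673/18,56/3,725/11,90,189,568,585,602,614.21,722,765,825]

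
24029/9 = 2669+8/9 ≈ 2669.89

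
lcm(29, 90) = 2610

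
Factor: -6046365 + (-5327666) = -1*11374031^1 = -11374031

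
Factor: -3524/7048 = -1 * 2^(-1) = -1/2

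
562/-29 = -19 - 11/29≈-19.38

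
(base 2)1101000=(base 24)48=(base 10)104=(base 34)32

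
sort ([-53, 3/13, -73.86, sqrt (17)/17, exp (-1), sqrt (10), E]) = [-73.86, -53, 3/13, sqrt (17)/17, exp (-1), E, sqrt (10)]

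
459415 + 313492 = 772907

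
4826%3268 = 1558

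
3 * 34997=104991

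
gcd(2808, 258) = 6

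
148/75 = 1 + 73/75 ≈ 1.97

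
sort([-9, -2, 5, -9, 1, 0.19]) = [-9, -9, -2, 0.19, 1, 5]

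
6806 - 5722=1084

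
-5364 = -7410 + 2046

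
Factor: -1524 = -1*2^2*3^1*127^1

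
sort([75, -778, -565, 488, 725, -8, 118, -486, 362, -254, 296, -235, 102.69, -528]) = [-778, -565, -528, -486, -254, -235, -8, 75, 102.69, 118, 296, 362, 488, 725]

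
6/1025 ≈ 0.00585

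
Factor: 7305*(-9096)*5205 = -1*2^3*3^3*5^2*347^1*379^1*487^1 = -345852887400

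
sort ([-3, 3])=[-3, 3]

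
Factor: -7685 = -1 * 5^1 * 29^1 * 53^1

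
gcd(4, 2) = 2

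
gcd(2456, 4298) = 614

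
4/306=2/153≈0.0131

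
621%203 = 12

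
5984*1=5984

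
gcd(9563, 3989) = 1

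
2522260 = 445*5668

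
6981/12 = 2327/4 = 581.75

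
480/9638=240/4819 ≈ 0.0498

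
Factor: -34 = -1*2^1*17^1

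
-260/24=-10 - 5/6 ≈ -10.83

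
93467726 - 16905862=76561864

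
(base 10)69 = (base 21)36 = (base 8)105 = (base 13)54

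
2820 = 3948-1128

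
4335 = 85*51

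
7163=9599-2436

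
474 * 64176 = 30419424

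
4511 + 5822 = 10333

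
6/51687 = 2/17229 ≈ 0.000116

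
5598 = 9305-3707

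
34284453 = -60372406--94656859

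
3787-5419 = -1632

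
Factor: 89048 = 2^3 * 11131^1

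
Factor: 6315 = 3^1 * 5^1 * 421^1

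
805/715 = 1 + 18/143 ≈ 1.13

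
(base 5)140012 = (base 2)1011000000000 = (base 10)5632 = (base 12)3314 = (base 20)e1c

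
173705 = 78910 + 94795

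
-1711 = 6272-7983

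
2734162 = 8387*326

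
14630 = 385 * 38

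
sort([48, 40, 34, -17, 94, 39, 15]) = [-17, 15, 34, 39, 40, 48, 94]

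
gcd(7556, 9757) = 1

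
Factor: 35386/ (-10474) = -1*13^1*1361^1*5237^ (-1) = -17693/5237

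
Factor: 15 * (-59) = -1 * 3^1 * 5^1 * 59^1 = -885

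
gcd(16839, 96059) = 1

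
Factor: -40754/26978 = -1 * 47^(-1) * 71^1 = -71/47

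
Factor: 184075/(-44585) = -1*5^1*199^1*241^(-1) = -995/241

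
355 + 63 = 418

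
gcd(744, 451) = 1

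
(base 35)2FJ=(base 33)2OO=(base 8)5662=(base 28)3MQ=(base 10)2994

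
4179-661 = 3518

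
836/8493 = 44/447 ≈ 0.0984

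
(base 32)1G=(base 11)44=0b110000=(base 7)66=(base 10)48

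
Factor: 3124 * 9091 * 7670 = 2^3 * 5^1 * 11^1 * 13^1 * 59^1 * 71^1 * 9091^1 = 217830178280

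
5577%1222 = 689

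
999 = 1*999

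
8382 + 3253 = 11635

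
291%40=11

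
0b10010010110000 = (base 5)300032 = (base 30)ad2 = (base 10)9392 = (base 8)22260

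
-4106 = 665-4771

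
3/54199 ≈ 0.0000554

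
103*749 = 77147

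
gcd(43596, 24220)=4844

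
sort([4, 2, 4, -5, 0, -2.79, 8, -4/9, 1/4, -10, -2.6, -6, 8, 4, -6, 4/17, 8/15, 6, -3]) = [-10, -6, -6, -5, -3, -2.79, -2.6, -4/9, 0, 4/17, 1/4, 8/15, 2, 4, 4, 4, 6, 8, 8]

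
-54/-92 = 27/46 ≈ 0.587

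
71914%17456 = 2090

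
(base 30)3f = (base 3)10220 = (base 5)410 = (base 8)151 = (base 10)105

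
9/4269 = 3/1423 ≈ 0.00211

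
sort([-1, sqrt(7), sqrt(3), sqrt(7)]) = [-1, sqrt(3), sqrt(7), sqrt(7)]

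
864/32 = 27 = 27.00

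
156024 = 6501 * 24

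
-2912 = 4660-7572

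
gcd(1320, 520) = 40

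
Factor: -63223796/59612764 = -1*71^1*3371^(-1)*4421^(-1)*222619^1 = -15805949/14903191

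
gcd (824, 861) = 1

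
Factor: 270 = 2^1 * 3^3 * 5^1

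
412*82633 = 34044796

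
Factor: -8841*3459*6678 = -1*2^1*3^4*7^2*53^1*421^1*1153^1 = -204220044882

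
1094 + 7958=9052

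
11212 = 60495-49283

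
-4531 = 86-4617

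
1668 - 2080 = -412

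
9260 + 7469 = 16729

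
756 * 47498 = 35908488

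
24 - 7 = 17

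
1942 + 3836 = 5778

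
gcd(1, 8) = 1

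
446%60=26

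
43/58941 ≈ 0.000730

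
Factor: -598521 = -1*3^1*7^1*11^1*2591^1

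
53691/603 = 89 + 8/201 ≈ 89.04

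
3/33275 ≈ 0.0000902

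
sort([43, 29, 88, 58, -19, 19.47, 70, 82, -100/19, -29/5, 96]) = [-19, -29/5, -100/19, 19.47, 29, 43, 58, 70, 82, 88, 96]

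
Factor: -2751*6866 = -1*2^1*3^1*7^1*131^1*3433^1 = -18888366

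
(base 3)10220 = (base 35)30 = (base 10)105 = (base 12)89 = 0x69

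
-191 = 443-634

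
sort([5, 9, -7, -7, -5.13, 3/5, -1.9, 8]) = [-7, -7, -5.13, -1.9, 3/5, 5, 8, 9]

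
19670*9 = 177030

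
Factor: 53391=3^1*13^1*37^2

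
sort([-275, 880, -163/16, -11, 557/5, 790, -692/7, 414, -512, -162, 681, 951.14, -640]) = [-640, -512, -275, -162, -692/7, -11, -163/16, 557/5, 414, 681, 790, 880, 951.14]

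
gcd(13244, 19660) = 4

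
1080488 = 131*8248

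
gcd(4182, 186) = 6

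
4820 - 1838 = 2982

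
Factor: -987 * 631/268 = -1 * 2^(-2) * 3^1 * 7^1 * 47^1 * 67^(-1) * 631^1 = -622797/268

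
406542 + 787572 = 1194114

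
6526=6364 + 162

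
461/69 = 6 + 47/69 ≈ 6.68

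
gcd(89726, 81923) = 17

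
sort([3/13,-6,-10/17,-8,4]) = [-8,-6,-10/17,3/13,4]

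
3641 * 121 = 440561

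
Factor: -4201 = -1 * 4201^1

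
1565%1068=497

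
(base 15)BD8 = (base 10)2678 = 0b101001110110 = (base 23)51A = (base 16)A76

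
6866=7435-569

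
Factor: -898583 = -1*7^1*137^1*937^1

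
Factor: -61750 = -1*2^1*5^3*13^1*19^1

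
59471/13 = 4574 + 9/13 ≈ 4574.69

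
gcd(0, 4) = 4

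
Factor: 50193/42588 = 2^(-2) * 3^1 * 7^(-1) * 11^1 = 33/28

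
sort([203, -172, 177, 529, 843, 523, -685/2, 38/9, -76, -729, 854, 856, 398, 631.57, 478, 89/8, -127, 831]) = [-729, -685/2, -172, -127, -76, 38/9, 89/8, 177, 203, 398, 478, 523, 529, 631.57, 831, 843, 854, 856]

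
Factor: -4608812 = -1*2^2*13^1*263^1*337^1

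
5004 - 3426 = 1578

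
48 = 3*16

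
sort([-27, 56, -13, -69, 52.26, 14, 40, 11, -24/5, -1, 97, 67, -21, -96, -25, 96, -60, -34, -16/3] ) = [-96, -69, -60, -34, -27, -25, -21, -13, -16/3, -24/5, -1, 11, 14, 40, 52.26, 56, 67, 96, 97] 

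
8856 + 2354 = 11210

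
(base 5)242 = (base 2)1001000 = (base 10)72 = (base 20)3c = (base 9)80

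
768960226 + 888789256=1657749482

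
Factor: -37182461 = -1*2113^1*17597^1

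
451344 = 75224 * 6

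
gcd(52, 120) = 4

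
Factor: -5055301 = -1 * 1069^1 * 4729^1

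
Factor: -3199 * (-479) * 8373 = 3^1 * 7^1 * 457^1 * 479^1 * 2791^1 = 12830123733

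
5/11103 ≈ 0.000450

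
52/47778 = 26/23889 ≈ 0.00109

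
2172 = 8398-6226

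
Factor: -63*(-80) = 2^4*3^2*5^1*7^1 = 5040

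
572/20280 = 11/390 ≈ 0.0282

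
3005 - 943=2062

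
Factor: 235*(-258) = -1*2^1*3^1*5^1*43^1*47^1 = -60630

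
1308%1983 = 1308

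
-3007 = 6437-9444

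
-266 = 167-433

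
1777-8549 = -6772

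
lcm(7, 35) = 35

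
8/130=4/65 ≈ 0.0615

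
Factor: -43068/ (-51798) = 2^1*37^1*89^ (-1) = 74/89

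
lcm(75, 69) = 1725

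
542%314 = 228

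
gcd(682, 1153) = 1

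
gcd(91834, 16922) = 2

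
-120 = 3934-4054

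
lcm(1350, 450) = 1350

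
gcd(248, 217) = 31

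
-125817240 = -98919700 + -26897540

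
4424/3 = 1474 + 2/3 ≈ 1474.67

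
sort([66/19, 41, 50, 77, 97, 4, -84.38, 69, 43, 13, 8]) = [-84.38, 66/19, 4, 8, 13, 41, 43, 50, 69, 77, 97]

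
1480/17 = 87 + 1/17≈87.06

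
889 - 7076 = -6187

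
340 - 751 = -411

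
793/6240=61/480 ≈ 0.127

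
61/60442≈0.00101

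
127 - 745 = -618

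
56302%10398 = 4312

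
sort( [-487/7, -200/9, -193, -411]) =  [-411, -193, -487/7, -200/9]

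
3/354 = 1/118 ≈ 0.00847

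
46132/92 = 501 + 10/23 ≈ 501.43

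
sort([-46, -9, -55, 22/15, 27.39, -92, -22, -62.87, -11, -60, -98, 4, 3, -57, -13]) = [-98, -92, -62.87, -60, -57, -55, -46, -22, -13, -11, -9, 22/15, 3, 4, 27.39]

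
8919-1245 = 7674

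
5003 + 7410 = 12413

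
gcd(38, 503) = 1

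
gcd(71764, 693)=77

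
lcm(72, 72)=72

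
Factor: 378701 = 43^1*8807^1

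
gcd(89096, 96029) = 1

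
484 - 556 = -72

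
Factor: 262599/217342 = 2^(-1) * 3^1 * 17^1 * 19^1 * 401^(-1) = 969/802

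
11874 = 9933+1941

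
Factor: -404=-1*2^2*101^1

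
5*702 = 3510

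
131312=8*16414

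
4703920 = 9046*520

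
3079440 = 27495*112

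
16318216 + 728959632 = 745277848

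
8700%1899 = 1104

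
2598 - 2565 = 33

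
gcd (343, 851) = 1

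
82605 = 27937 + 54668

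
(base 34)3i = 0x78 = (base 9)143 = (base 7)231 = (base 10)120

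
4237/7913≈0.535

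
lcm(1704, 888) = 63048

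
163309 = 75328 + 87981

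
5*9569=47845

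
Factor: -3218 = -1 * 2^1 * 1609^1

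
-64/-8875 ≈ 0.00721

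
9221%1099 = 429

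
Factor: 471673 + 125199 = 2^3*74609^1 = 596872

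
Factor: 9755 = 5^1 * 1951^1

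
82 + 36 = 118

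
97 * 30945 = 3001665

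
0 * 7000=0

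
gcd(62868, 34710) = 78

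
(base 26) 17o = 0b1101110010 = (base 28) 13e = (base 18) 2d0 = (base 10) 882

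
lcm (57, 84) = 1596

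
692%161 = 48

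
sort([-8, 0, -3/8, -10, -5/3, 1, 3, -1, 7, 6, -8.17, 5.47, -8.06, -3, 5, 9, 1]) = [-10, -8.17, -8.06, -8, -3, -5/3, -1, -3/8, 0, 1, 1, 3, 5, 5.47, 6, 7, 9]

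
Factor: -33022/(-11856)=2^(-3)*3^(-1)*11^1*13^(-1)*79^1=869/312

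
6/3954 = 1/659 ≈ 0.00152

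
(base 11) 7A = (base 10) 87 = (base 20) 47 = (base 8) 127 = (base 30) 2R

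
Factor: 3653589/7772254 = 2^(-1)*3^1*7^(-1)*17^1*19^(-1)*61^(-1)*71^1*479^(-1)*1009^1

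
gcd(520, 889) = 1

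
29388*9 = 264492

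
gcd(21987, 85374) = 9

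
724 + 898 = 1622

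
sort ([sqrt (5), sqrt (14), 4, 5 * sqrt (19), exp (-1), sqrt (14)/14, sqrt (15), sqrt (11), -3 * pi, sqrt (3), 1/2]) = [-3 * pi, sqrt (14)/14, exp (-1), 1/2, sqrt (3), sqrt (5), sqrt (11), sqrt (14), sqrt (15), 4, 5 * sqrt (19)]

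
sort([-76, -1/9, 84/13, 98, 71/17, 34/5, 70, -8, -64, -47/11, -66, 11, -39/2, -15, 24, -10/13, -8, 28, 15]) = [-76, -66, -64, -39/2, -15, -8, -8, -47/11, -10/13, -1/9, 71/17, 84/13, 34/5, 11, 15, 24, 28, 70, 98]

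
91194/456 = 199 + 75/76 ≈ 199.99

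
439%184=71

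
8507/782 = 10+687/782 ≈ 10.88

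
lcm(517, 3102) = 3102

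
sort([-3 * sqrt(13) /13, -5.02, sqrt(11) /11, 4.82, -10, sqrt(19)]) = [-10, -5.02, -3 * sqrt(13) /13, sqrt(11) /11, sqrt(19), 4.82]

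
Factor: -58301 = -1*173^1*337^1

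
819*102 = 83538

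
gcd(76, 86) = 2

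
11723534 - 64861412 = -53137878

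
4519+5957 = 10476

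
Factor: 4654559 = 7^2*13^1*7307^1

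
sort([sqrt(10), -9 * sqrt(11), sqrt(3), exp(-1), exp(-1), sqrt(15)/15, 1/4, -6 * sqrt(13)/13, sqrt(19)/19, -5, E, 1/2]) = [-9 * sqrt(11), -5, -6 * sqrt(13)/13, sqrt(19)/19, 1/4, sqrt(15)/15, exp(-1), exp(-1), 1/2, sqrt(3), E, sqrt(10)]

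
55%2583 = 55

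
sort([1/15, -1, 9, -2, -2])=[-2, -2, -1, 1/15, 9]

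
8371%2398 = 1177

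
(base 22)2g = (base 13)48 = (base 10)60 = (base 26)28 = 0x3c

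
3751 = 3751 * 1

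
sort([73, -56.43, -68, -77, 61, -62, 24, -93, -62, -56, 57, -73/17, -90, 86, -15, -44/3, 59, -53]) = [-93, -90, -77, -68, -62, -62, -56.43, -56, -53, -15, -44/3, -73/17, 24, 57, 59, 61, 73, 86]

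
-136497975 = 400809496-537307471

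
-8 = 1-9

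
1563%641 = 281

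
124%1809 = 124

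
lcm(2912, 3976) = 206752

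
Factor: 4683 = 3^1 * 7^1 * 223^1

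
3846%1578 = 690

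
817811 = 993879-176068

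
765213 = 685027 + 80186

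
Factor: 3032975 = 5^2*11^1*41^1*269^1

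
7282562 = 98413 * 74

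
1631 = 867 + 764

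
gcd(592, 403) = 1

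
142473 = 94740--47733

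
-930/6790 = -93/679 ≈ -0.137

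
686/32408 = 343/16204 ≈ 0.0212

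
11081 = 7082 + 3999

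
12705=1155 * 11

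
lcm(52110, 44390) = 1198530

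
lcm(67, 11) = 737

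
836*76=63536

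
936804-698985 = 237819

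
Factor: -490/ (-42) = 3^ (-1) * 5^1 * 7^1 = 35/3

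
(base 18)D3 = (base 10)237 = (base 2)11101101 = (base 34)6X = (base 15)10C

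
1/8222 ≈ 0.000122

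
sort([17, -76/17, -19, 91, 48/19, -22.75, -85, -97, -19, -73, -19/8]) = [-97, -85, -73, -22.75, -19, -19, -76/17, -19/8, 48/19, 17, 91]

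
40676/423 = 96 + 68/423≈96.16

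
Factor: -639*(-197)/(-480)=-1*2^(-5)*3^1*5^(-1)*71^1*197^1=-41961/160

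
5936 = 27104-21168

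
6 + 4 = 10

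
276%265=11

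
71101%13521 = 3496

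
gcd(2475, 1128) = 3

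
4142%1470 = 1202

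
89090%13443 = 8432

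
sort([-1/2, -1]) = [-1, -1/2]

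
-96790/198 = -48395/99 ≈ -488.84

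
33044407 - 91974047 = -58929640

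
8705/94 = 92 + 57/94 ≈ 92.61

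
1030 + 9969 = 10999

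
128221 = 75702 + 52519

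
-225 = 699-924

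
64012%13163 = 11360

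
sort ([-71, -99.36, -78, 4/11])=[-99.36, -78, -71, 4/11]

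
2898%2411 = 487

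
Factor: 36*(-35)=-1*2^2*3^2*5^1*7^1=-1260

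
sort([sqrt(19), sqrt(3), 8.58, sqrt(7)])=[sqrt(3), sqrt(7), sqrt(19), 8.58]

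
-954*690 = -658260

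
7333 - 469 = 6864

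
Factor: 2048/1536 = 2^2 * 3^(-1) = 4/3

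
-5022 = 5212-10234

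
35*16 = 560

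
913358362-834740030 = 78618332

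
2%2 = 0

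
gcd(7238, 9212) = 658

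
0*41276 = 0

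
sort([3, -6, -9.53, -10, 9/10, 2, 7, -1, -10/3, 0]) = [-10, -9.53, -6, -10/3, -1, 0, 9/10, 2, 3, 7]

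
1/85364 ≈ 0.0000117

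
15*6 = 90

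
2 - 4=-2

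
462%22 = 0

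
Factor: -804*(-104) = 2^5*3^1*13^1*67^1 = 83616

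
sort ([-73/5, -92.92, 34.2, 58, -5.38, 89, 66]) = [-92.92, -73/5, -5.38, 34.2, 58, 66, 89]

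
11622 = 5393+6229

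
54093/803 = 741/11 ≈ 67.36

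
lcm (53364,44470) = 266820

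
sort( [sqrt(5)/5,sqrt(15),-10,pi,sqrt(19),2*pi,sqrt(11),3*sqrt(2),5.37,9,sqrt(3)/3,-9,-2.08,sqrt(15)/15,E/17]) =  [-10,-9,-2.08,E/17,sqrt(15)/15,sqrt(5)/5,sqrt(3)/3,pi,sqrt(11),sqrt(15),3*sqrt(2),sqrt(19),5.37,2*pi,9]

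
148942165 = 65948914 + 82993251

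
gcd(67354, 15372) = 14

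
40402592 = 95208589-54805997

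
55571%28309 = 27262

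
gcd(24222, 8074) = 8074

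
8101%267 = 91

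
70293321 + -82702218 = -12408897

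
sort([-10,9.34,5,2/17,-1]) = [-10,-1,2/17,5,9.34]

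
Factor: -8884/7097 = -1 * 2^2 * 47^(-1) * 151^(-1) * 2221^1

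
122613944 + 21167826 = 143781770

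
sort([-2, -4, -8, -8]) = [-8, -8, -4, -2]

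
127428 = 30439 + 96989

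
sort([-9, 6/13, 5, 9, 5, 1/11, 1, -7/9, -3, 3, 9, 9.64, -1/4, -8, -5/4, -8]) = [-9, -8, -8, -3, -5/4, -7/9, -1/4, 1/11, 6/13, 1, 3, 5, 5, 9, 9, 9.64]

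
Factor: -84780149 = -1*4889^1*17341^1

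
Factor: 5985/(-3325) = -1*3^2*5^(-1) = -9/5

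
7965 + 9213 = 17178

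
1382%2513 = 1382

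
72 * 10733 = 772776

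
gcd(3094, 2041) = 13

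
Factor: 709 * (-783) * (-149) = 3^3 * 29^1 * 149^1 * 709^1 = 82716903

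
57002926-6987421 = 50015505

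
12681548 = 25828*491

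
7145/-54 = -132 - 17/54 ≈ -132.31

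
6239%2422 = 1395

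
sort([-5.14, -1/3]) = [-5.14, -1/3]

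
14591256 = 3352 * 4353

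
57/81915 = 19/27305 ≈ 0.000696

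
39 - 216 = -177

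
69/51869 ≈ 0.00133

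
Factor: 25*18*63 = 2^1*3^4*5^2*7^1 = 28350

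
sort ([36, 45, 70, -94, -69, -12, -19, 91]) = [-94, -69, -19, -12, 36, 45, 70, 91]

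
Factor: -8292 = -1*2^2*3^1*691^1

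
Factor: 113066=2^1*56533^1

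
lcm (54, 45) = 270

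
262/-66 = -131/33 ≈ -3.97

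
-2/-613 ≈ 0.00326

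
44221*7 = 309547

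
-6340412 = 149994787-156335199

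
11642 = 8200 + 3442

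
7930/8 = 3965/4 = 991.25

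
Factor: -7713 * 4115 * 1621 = -1 * 3^2 * 5^1 * 823^1 * 857^1 * 1621^1 = -51448910895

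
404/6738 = 202/3369 ≈ 0.0600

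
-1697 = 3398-5095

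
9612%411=159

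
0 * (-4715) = 0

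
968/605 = 8/5 = 1.60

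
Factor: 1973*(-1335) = -1*3^1*5^1*89^1*1973^1 = -2633955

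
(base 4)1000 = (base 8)100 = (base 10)64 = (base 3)2101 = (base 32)20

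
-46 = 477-523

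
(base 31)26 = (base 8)104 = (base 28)2c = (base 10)68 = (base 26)2g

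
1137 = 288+849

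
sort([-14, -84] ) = [-84, -14] 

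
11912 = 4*2978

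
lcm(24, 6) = 24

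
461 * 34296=15810456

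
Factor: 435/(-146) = -1*2^(-1)*3^1*5^1*29^1*73^(-1)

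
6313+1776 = 8089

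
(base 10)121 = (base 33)3m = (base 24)51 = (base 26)4h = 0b1111001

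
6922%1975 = 997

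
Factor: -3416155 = -1 * 5^1 * 683231^1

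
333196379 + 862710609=1195906988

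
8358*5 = 41790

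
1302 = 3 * 434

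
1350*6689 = 9030150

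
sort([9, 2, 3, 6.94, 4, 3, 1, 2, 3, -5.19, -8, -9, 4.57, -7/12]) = [-9, -8, -5.19, -7/12, 1, 2, 2, 3, 3, 3, 4, 4.57, 6.94, 9]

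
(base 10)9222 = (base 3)110122120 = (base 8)22006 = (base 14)350a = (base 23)h9m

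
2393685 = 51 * 46935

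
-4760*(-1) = 4760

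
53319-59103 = -5784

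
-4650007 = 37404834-42054841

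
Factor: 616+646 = 2^1 * 631^1 = 1262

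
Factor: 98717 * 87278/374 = 11^(-1) * 17^1 * 151^1 * 98717^1 = 253406539/11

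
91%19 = 15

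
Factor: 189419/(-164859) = -1 * 3^(-1) * 179^(-1) * 617^1 = -617/537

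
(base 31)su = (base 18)2dg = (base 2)1110000010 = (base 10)898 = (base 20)24i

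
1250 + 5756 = 7006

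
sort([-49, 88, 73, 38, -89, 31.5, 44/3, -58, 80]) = [-89, -58, -49, 44/3, 31.5, 38, 73, 80, 88]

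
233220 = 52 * 4485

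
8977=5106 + 3871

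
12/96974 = 6/48487≈0.000124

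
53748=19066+34682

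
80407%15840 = 1207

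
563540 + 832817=1396357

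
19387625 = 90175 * 215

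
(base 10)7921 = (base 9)11771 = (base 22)g81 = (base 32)7nh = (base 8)17361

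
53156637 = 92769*573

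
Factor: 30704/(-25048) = -1*2^1*19^1*31^(-1) = -38/31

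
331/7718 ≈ 0.0429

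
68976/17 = 4057 + 7/17≈4057.41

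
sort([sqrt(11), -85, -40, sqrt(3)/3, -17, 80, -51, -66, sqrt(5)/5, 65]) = [-85, -66, -51, -40, -17, sqrt(5)/5, sqrt(3)/3, sqrt(11), 65, 80]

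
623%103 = 5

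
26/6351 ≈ 0.00409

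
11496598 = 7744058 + 3752540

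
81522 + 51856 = 133378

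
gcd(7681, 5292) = 1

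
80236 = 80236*1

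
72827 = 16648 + 56179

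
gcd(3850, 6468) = 154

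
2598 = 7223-4625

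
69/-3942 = -23/1314≈-0.0175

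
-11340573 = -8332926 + -3007647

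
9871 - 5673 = 4198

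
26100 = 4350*6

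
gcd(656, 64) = 16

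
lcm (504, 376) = 23688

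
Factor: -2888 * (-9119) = 2^3 * 11^1 * 19^2 * 829^1 = 26335672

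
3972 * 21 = 83412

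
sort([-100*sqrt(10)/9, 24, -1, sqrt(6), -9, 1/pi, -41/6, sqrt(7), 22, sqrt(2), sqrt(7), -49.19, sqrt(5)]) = [-49.19, -100*sqrt(10)/9, -9, -41/6, -1, 1/pi, sqrt(2), sqrt(5), sqrt(6), sqrt(7), sqrt(7), 22, 24]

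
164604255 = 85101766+79502489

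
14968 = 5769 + 9199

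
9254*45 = 416430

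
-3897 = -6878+2981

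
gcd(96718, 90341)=1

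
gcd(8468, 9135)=29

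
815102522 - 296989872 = 518112650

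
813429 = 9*90381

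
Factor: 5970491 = 29^1 * 205879^1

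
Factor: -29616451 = -1*29616451^1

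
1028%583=445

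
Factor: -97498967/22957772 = -1*2^(-2)*23^(-1)*249541^(-1)*97498967^1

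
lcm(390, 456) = 29640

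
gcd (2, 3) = 1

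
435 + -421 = 14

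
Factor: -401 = -1 * 401^1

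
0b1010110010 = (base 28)oi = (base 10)690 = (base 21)1bi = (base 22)198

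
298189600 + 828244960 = 1126434560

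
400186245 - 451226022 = -51039777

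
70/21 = 3 + 1/3 ≈ 3.33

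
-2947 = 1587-4534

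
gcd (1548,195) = 3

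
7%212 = 7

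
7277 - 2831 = 4446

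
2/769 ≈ 0.00260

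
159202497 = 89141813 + 70060684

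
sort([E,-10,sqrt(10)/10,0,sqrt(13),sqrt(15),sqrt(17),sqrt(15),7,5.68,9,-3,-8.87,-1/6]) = [-10,-8.87,-3,-1/6,0,sqrt(10)/10,E,sqrt(13),sqrt(15),sqrt(15),sqrt(17),5.68,7,9]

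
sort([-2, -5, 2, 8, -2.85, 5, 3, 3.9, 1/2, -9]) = [-9, -5, -2.85, -2, 1/2, 2, 3, 3.9, 5, 8]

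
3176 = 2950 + 226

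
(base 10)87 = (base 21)43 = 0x57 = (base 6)223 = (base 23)3i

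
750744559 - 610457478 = 140287081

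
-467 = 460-927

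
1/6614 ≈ 0.000151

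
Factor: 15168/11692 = 2^4*3^1*37^(-1) = 48/37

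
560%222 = 116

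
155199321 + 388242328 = 543441649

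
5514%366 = 24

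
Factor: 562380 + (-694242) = -1 * 2^1 * 3^1 * 21977^1 = -131862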